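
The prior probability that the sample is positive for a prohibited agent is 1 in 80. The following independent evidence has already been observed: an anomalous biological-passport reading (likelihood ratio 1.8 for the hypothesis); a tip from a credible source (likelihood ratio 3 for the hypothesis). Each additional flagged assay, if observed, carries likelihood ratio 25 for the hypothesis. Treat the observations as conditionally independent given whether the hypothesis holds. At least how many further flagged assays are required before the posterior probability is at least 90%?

2

Prior odds = 0.0125/0.9875 = 1/79.
Combined Bayes factor of the evidence already in hand = 1.8 × 3 = 5.4.
Odds after that evidence = (1/79) × 5.4 = 27/395.
Target odds = 0.9/0.1 = 9.
Need 25ⁿ ≥ 9 ÷ (27/395) = 395/3.
25¹ = 25 falls short of 395/3 but 25² = 625 reaches it, so n = 2.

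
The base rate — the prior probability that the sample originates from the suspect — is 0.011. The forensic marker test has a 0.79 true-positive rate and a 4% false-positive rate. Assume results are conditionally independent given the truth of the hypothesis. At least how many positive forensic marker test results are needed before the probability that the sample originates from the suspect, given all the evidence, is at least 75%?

Prior odds: 0.011 ÷ 0.989 = 11/989.
Likelihood ratio of a positive result = 0.79/0.04 = 19.75.
Target odds: 0.75 ÷ 0.25 = 3.
Require 19.75ⁿ ≥ 3 ÷ (11/989) = 2967/11.
19.75¹ = 19.75 falls short of 2967/11 but 19.75² = 390.0625 reaches it, so n = 2.

2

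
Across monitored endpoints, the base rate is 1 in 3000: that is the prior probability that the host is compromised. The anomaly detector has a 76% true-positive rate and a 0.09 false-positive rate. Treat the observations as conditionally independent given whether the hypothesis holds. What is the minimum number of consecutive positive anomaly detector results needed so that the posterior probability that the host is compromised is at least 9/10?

5

Prior odds = (1/3000)/(2999/3000) = 1/2999.
Likelihood ratio of a positive result = 0.76/0.09 = 76/9.
Target posterior odds = 0.9/0.1 = 9.
Need (1/2999) × (76/9)ⁿ ≥ 9, i.e. (76/9)ⁿ ≥ 26991.
(76/9)⁴ = 33362176/6561 falls short of 26991 but (76/9)⁵ ≈42939.3 reaches it, so n = 5.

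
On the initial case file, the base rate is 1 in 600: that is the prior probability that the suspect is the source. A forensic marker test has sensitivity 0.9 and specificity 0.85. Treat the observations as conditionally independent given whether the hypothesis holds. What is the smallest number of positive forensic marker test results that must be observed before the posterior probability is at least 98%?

Prior odds: (1/600) ÷ (599/600) = 1/599.
False-positive rate = 1 − 0.85 = 0.15; likelihood ratio of a positive = 0.9/0.15 = 6.
Target posterior odds = 0.98/0.02 = 49.
Need (1/599) × 6ⁿ ≥ 49, i.e. 6ⁿ ≥ 29351.
6⁵ = 7776 falls short of 29351 but 6⁶ = 46656 reaches it, so n = 6.

6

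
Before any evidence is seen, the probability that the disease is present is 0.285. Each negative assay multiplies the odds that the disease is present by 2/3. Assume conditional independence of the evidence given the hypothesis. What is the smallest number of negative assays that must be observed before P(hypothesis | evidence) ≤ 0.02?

8

Prior odds: 0.285 ÷ 0.715 = 57/143.
Likelihood ratio per negative assay = 2/3.
Target posterior odds = 0.02/0.98 = 1/49.
Require (2/3)ⁿ ≤ 1/49 ÷ (57/143) = 143/2793.
(2/3)⁷ = 128/2187 is still above 143/2793 but (2/3)⁸ = 256/6561 is at or below it, so n = 8.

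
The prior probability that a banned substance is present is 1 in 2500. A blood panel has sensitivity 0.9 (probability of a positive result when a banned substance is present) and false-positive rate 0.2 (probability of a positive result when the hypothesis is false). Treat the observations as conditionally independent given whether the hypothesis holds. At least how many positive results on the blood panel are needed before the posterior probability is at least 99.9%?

Prior odds: 0.0004 ÷ 0.9996 = 1/2499.
Likelihood ratio of a positive result = 0.9/0.2 = 4.5.
Target odds: 0.999 ÷ 0.001 = 999.
Require 4.5ⁿ ≥ 999 ÷ (1/2499) = 2496501.
4.5⁹ = 387420489/512 falls short of 2496501 but 4.5¹⁰ ≈3.40506e+06 reaches it, so n = 10.

10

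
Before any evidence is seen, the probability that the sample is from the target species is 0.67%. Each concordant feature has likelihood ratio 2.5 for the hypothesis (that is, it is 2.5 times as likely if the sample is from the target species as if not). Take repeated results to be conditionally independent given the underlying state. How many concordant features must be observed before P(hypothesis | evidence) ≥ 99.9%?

Prior odds = 0.0067/0.9933 = 67/9933.
Likelihood ratio per concordant feature = 2.5.
Target posterior odds = 0.999/0.001 = 999.
Need (67/9933) × 2.5ⁿ ≥ 999, i.e. 2.5ⁿ ≥ 9923067/67.
2.5¹² = 244140625/4096 falls short of 9923067/67 but 2.5¹³ ≈149012 reaches it, so n = 13.

13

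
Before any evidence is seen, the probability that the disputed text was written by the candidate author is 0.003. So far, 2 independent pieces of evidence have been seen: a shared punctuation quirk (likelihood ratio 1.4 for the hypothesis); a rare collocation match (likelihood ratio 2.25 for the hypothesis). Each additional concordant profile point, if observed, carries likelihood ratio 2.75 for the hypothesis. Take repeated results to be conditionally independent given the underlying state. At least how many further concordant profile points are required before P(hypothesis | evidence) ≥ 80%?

Prior odds = 0.003/0.997 = 3/997.
Combined Bayes factor of the evidence already in hand = 1.4 × 2.25 = 3.15.
Odds after that evidence = (3/997) × 3.15 = 189/19940.
Target odds = 0.8/0.2 = 4.
Need 2.75ⁿ ≥ 4 ÷ (189/19940) = 79760/189.
2.75⁵ = 161051/1024 falls short of 79760/189 but 2.75⁶ = 1771561/4096 reaches it, so n = 6.

6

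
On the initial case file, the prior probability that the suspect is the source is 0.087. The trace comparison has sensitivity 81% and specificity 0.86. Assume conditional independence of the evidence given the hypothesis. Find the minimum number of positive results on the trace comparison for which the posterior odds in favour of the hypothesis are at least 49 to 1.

4

Prior odds: 0.087 ÷ 0.913 = 87/913.
False-positive rate = 1 − 0.86 = 0.14; likelihood ratio of a positive = 0.81/0.14 = 81/14.
Target odds = 49.
Require (81/14)ⁿ ≥ 49 ÷ (87/913) = 44737/87.
(81/14)³ = 531441/2744 falls short of 44737/87 but (81/14)⁴ = 43046721/38416 reaches it, so n = 4.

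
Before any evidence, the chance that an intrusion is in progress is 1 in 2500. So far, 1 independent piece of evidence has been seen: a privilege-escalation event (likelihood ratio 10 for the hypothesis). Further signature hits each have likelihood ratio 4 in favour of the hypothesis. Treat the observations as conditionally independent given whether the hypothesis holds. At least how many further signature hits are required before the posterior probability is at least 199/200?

8

Prior odds = 0.0004/0.9996 = 1/2499.
Bayes factor of the evidence already in hand = 10.
Odds after that evidence = (1/2499) × 10 = 10/2499.
Target odds = 0.995/0.005 = 199.
Need 4ⁿ ≥ 199 ÷ (10/2499) = 49730.1.
4⁷ = 16384 falls short of 49730.1 but 4⁸ = 65536 reaches it, so n = 8.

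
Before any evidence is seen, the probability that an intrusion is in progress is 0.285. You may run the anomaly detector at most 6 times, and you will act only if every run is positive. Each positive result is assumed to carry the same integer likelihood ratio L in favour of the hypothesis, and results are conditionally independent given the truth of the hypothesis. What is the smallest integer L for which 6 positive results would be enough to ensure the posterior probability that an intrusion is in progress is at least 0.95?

Prior odds = 0.285/0.715 = 57/143.
Target odds = 0.95/0.05 = 19.
Need L⁶ ≥ 19 ÷ (57/143) = 143/3.
1⁶ = 1 < 143/3 ≤ 64 = 2⁶, so L = 2.

2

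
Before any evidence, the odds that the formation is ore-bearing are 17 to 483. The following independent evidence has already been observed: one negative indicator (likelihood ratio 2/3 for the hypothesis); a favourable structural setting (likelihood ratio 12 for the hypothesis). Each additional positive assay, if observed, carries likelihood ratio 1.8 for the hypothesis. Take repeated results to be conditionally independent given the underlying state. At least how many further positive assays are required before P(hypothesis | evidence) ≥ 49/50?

9

Prior odds = 17/483.
Combined Bayes factor of the evidence already in hand = (2/3) × 12 = 8.
Odds after that evidence = (17/483) × 8 = 136/483.
Target odds = 0.98/0.02 = 49.
Need 1.8ⁿ ≥ 49 ÷ (136/483) = 23667/136.
1.8⁸ = 43046721/390625 falls short of 23667/136 but 1.8⁹ = 387420489/1953125 reaches it, so n = 9.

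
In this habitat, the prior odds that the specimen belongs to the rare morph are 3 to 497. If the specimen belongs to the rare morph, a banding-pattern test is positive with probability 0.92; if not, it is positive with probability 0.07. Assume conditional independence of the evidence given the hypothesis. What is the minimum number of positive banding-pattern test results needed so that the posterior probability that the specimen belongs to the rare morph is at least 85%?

Prior odds = 3/497.
Likelihood ratio of a positive = 0.92/0.07 = 92/7.
Target odds: 0.85 ÷ 0.15 = 17/3.
Need (3/497) × (92/7)ⁿ ≥ 17/3, i.e. (92/7)ⁿ ≥ 8449/9.
(92/7)² = 8464/49 falls short of 8449/9 but (92/7)³ = 778688/343 reaches it, so n = 3.

3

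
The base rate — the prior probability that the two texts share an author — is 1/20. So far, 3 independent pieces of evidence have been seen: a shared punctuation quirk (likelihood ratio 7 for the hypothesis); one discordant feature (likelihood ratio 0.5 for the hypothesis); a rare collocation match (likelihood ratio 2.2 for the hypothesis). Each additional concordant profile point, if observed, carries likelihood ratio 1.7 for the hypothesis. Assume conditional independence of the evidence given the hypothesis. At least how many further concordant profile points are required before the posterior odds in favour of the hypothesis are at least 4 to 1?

Prior odds = 0.05/0.95 = 1/19.
Combined Bayes factor of the evidence already in hand = 7 × 0.5 × 2.2 = 7.7.
Odds after that evidence = (1/19) × 7.7 = 77/190.
Target odds = 4.
Need 1.7ⁿ ≥ 4 ÷ (77/190) = 760/77.
1.7⁴ = 8.3521 falls short of 760/77 but 1.7⁵ = 1419857/100000 reaches it, so n = 5.

5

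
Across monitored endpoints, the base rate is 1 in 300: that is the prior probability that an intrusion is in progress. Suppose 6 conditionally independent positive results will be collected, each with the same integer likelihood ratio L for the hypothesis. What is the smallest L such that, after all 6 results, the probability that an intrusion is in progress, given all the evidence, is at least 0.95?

5

Prior odds = (1/300)/(299/300) = 1/299.
Target odds = 0.95/0.05 = 19.
Need L⁶ ≥ 19 ÷ (1/299) = 5681.
4⁶ = 4096 < 5681 ≤ 15625 = 5⁶, so L = 5.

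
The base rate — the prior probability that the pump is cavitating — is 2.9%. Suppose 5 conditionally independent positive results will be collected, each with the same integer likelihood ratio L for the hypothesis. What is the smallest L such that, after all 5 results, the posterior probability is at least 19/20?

Prior odds = 0.029/0.971 = 29/971.
Target odds = 0.95/0.05 = 19.
Need L⁵ ≥ 19 ÷ (29/971) = 18449/29.
3⁵ = 243 < 18449/29 ≤ 1024 = 4⁵, so L = 4.

4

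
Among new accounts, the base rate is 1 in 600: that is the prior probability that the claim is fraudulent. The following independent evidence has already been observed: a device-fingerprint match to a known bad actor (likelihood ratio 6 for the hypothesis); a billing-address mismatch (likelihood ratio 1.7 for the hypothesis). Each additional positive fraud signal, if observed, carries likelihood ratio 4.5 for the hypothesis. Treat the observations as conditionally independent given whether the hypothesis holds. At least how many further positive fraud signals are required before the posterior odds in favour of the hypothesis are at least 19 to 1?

5

Prior odds = (1/600)/(599/600) = 1/599.
Combined Bayes factor of the evidence already in hand = 6 × 1.7 = 10.2.
Odds after that evidence = (1/599) × 10.2 = 51/2995.
Target odds = 19.
Need 4.5ⁿ ≥ 19 ÷ (51/2995) = 56905/51.
4.5⁴ = 410.0625 falls short of 56905/51 but 4.5⁵ = 1845.28125 reaches it, so n = 5.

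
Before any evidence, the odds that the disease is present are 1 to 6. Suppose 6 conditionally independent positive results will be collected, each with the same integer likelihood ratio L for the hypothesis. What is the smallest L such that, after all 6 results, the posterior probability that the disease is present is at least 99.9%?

5

Prior odds = 1/6.
Target odds = 0.999/0.001 = 999.
Need L⁶ ≥ 999 ÷ (1/6) = 5994.
4⁶ = 4096 < 5994 ≤ 15625 = 5⁶, so L = 5.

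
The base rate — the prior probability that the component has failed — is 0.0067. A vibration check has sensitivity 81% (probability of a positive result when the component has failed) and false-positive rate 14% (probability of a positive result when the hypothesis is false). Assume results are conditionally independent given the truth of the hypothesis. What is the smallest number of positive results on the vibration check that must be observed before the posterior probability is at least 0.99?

Prior odds = 0.0067/0.9933 = 67/9933.
Likelihood ratio of a positive result = 0.81/0.14 = 81/14.
Target odds: 0.99 ÷ 0.01 = 99.
Need (67/9933) × (81/14)ⁿ ≥ 99, i.e. (81/14)ⁿ ≥ 983367/67.
(81/14)⁵ ≈6483.13 falls short of 983367/67 but (81/14)⁶ ≈37509.6 reaches it, so n = 6.

6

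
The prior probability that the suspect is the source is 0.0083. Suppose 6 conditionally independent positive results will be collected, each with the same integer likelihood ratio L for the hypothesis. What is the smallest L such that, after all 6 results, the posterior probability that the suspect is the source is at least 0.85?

3

Prior odds = 0.0083/0.9917 = 83/9917.
Target odds = 0.85/0.15 = 17/3.
Need L⁶ ≥ 17/3 ÷ (83/9917) = 168589/249.
2⁶ = 64 < 168589/249 ≤ 729 = 3⁶, so L = 3.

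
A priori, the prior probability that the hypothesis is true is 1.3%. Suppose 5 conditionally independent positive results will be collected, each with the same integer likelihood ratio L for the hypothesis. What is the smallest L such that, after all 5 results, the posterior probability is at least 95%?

Prior odds = 0.013/0.987 = 13/987.
Target odds = 0.95/0.05 = 19.
Need L⁵ ≥ 19 ÷ (13/987) = 18753/13.
4⁵ = 1024 < 18753/13 ≤ 3125 = 5⁵, so L = 5.

5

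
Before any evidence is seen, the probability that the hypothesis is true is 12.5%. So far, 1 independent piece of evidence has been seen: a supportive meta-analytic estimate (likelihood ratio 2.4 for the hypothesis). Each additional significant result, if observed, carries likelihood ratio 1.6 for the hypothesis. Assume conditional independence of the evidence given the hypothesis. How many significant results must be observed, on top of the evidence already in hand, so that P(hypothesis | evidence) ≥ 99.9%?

Prior odds = 0.125/0.875 = 1/7.
Bayes factor of the evidence already in hand = 2.4.
Odds after that evidence = (1/7) × 2.4 = 12/35.
Target odds = 0.999/0.001 = 999.
Need 1.6ⁿ ≥ 999 ÷ (12/35) = 2913.75.
1.6¹⁶ ≈1844.67 falls short of 2913.75 but 1.6¹⁷ ≈2951.48 reaches it, so n = 17.

17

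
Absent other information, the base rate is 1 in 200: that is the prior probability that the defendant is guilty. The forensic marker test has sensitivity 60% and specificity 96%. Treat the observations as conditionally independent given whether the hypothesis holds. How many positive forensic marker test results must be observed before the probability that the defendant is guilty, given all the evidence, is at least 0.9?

Prior odds = 0.005/0.995 = 1/199.
False-positive rate = 1 − 0.96 = 0.04; likelihood ratio of a positive = 0.6/0.04 = 15.
Target posterior odds = 0.9/0.1 = 9.
Require 15ⁿ ≥ 9 ÷ (1/199) = 1791.
15² = 225 falls short of 1791 but 15³ = 3375 reaches it, so n = 3.

3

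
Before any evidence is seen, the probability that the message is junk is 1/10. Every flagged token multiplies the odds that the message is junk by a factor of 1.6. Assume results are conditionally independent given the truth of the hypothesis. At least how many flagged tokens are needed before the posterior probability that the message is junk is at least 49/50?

Prior odds = 0.1/0.9 = 1/9.
Likelihood ratio per flagged token = 1.6.
Target odds: 0.98 ÷ 0.02 = 49.
Require 1.6ⁿ ≥ 49 ÷ (1/9) = 441.
1.6¹² ≈281.475 falls short of 441 but 1.6¹³ ≈450.36 reaches it, so n = 13.

13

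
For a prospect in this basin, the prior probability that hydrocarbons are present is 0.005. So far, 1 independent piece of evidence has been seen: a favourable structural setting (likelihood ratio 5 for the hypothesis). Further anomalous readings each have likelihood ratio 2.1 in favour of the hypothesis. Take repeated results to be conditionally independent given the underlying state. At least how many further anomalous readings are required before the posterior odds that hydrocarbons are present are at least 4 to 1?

Prior odds = 0.005/0.995 = 1/199.
Bayes factor of the evidence already in hand = 5.
Odds after that evidence = (1/199) × 5 = 5/199.
Target odds = 4.
Need 2.1ⁿ ≥ 4 ÷ (5/199) = 159.2.
2.1⁶ = 85766121/1000000 falls short of 159.2 but 2.1⁷ ≈180.109 reaches it, so n = 7.

7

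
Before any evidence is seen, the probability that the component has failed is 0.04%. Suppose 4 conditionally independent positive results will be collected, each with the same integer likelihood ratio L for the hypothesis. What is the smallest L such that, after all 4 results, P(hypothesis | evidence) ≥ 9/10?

Prior odds = 0.0004/0.9996 = 1/2499.
Target odds = 0.9/0.1 = 9.
Need L⁴ ≥ 9 ÷ (1/2499) = 22491.
12⁴ = 20736 < 22491 ≤ 28561 = 13⁴, so L = 13.

13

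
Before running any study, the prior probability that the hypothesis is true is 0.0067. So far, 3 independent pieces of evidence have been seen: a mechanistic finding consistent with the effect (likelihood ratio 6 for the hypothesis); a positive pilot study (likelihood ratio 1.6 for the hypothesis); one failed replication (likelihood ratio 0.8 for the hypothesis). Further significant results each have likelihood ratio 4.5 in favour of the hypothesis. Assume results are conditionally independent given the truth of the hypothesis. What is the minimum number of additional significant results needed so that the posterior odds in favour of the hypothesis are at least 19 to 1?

Prior odds = 0.0067/0.9933 = 67/9933.
Combined Bayes factor of the evidence already in hand = 6 × 1.6 × 0.8 = 7.68.
Odds after that evidence = (67/9933) × 7.68 = 4288/82775.
Target odds = 19.
Need 4.5ⁿ ≥ 19 ÷ (4288/82775) = 1572725/4288.
4.5³ = 91.125 falls short of 1572725/4288 but 4.5⁴ = 410.0625 reaches it, so n = 4.

4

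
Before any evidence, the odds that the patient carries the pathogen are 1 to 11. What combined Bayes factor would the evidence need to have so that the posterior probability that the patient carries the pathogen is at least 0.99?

1089

Prior odds = 1/11.
Target odds = 0.99/0.01 = 99.
Required Bayes factor = 99 ÷ (1/11) = 1089.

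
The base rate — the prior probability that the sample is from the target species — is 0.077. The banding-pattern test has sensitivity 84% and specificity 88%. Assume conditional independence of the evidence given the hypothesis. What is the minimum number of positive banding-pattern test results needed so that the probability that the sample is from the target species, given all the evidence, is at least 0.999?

5

Prior odds: 0.077 ÷ 0.923 = 77/923.
False-positive rate = 1 − 0.88 = 0.12; likelihood ratio of a positive = 0.84/0.12 = 7.
Target odds: 0.999 ÷ 0.001 = 999.
Need (77/923) × 7ⁿ ≥ 999, i.e. 7ⁿ ≥ 922077/77.
7⁴ = 2401 falls short of 922077/77 but 7⁵ = 16807 reaches it, so n = 5.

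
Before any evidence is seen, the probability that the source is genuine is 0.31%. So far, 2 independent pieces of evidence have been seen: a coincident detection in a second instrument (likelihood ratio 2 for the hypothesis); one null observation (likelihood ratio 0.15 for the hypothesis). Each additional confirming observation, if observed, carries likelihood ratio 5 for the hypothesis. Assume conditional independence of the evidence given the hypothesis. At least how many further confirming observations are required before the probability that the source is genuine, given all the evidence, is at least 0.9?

6

Prior odds = 0.0031/0.9969 = 31/9969.
Combined Bayes factor of the evidence already in hand = 2 × 0.15 = 0.3.
Odds after that evidence = (31/9969) × 0.3 = 31/33230.
Target odds = 0.9/0.1 = 9.
Need 5ⁿ ≥ 9 ÷ (31/33230) = 299070/31.
5⁵ = 3125 falls short of 299070/31 but 5⁶ = 15625 reaches it, so n = 6.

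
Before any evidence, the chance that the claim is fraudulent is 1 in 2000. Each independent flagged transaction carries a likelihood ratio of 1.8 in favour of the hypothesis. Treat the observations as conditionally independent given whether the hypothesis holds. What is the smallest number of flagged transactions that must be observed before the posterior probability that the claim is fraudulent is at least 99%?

Prior odds = 0.0005/0.9995 = 1/1999.
Likelihood ratio per flagged transaction = 1.8.
Target odds: 0.99 ÷ 0.01 = 99.
Need (1/1999) × 1.8ⁿ ≥ 99, i.e. 1.8ⁿ ≥ 197901.
1.8²⁰ ≈127482 falls short of 197901 but 1.8²¹ ≈229468 reaches it, so n = 21.

21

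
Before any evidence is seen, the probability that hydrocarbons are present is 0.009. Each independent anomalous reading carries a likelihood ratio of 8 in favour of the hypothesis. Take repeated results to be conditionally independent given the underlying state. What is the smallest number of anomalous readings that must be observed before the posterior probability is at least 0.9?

Prior odds = 0.009/0.991 = 9/991.
Likelihood ratio per anomalous reading = 8.
Target odds: 0.9 ÷ 0.1 = 9.
Require 8ⁿ ≥ 9 ÷ (9/991) = 991.
8³ = 512 falls short of 991 but 8⁴ = 4096 reaches it, so n = 4.

4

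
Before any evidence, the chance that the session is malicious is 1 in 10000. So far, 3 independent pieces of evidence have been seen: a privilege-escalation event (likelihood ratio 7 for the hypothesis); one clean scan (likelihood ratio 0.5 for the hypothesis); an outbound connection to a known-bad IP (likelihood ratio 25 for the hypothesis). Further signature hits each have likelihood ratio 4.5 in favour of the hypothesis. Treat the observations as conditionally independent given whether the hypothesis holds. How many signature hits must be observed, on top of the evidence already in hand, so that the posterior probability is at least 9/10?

Prior odds = 0.0001/0.9999 = 1/9999.
Combined Bayes factor of the evidence already in hand = 7 × 0.5 × 25 = 87.5.
Odds after that evidence = (1/9999) × 87.5 = 175/19998.
Target odds = 0.9/0.1 = 9.
Need 4.5ⁿ ≥ 9 ÷ (175/19998) = 179982/175.
4.5⁴ = 410.0625 falls short of 179982/175 but 4.5⁵ = 1845.28125 reaches it, so n = 5.

5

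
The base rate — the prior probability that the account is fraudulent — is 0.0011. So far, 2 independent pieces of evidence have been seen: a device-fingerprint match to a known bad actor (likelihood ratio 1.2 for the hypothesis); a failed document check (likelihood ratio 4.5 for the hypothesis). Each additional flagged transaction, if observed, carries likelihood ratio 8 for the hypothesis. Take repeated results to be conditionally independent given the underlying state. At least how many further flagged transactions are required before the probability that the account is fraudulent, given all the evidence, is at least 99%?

5

Prior odds = 0.0011/0.9989 = 11/9989.
Combined Bayes factor of the evidence already in hand = 1.2 × 4.5 = 5.4.
Odds after that evidence = (11/9989) × 5.4 = 297/49945.
Target odds = 0.99/0.01 = 99.
Need 8ⁿ ≥ 99 ÷ (297/49945) = 49945/3.
8⁴ = 4096 falls short of 49945/3 but 8⁵ = 32768 reaches it, so n = 5.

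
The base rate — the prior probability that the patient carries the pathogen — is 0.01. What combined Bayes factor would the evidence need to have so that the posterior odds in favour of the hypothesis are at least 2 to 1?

Prior odds = 0.01/0.99 = 1/99.
Target odds = 2.
Required Bayes factor = 2 ÷ (1/99) = 198.

198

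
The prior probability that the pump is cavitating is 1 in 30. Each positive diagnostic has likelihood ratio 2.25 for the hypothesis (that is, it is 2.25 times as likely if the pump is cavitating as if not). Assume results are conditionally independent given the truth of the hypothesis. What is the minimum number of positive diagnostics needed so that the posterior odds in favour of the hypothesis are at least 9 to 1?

7

Prior odds = (1/30)/(29/30) = 1/29.
Likelihood ratio per positive diagnostic = 2.25.
Target odds = 9.
Require 2.25ⁿ ≥ 9 ÷ (1/29) = 261.
2.25⁶ = 531441/4096 falls short of 261 but 2.25⁷ = 4782969/16384 reaches it, so n = 7.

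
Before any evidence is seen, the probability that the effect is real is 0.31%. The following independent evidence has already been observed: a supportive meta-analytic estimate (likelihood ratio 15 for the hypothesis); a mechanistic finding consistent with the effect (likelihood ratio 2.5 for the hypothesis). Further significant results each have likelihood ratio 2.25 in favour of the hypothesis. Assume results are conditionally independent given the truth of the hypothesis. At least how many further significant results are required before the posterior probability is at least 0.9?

Prior odds = 0.0031/0.9969 = 31/9969.
Combined Bayes factor of the evidence already in hand = 15 × 2.5 = 37.5.
Odds after that evidence = (31/9969) × 37.5 = 775/6646.
Target odds = 0.9/0.1 = 9.
Need 2.25ⁿ ≥ 9 ÷ (775/6646) = 59814/775.
2.25⁵ = 59049/1024 falls short of 59814/775 but 2.25⁶ = 531441/4096 reaches it, so n = 6.

6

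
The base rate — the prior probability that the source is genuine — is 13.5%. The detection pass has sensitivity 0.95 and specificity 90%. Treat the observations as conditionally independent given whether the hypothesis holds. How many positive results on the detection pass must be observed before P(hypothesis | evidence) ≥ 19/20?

3

Prior odds: 0.135 ÷ 0.865 = 27/173.
False-positive rate = 1 − 0.9 = 0.1; likelihood ratio of a positive = 0.95/0.1 = 9.5.
Target odds: 0.95 ÷ 0.05 = 19.
Require 9.5ⁿ ≥ 19 ÷ (27/173) = 3287/27.
9.5² = 90.25 falls short of 3287/27 but 9.5³ = 857.375 reaches it, so n = 3.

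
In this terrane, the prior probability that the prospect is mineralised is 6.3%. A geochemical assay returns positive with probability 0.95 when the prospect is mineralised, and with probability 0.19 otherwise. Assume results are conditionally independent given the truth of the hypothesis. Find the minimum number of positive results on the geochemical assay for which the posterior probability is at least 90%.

4

Prior odds: 0.063 ÷ 0.937 = 63/937.
Likelihood ratio of a positive result = 0.95/0.19 = 5.
Target posterior odds = 0.9/0.1 = 9.
Need (63/937) × 5ⁿ ≥ 9, i.e. 5ⁿ ≥ 937/7.
5³ = 125 falls short of 937/7 but 5⁴ = 625 reaches it, so n = 4.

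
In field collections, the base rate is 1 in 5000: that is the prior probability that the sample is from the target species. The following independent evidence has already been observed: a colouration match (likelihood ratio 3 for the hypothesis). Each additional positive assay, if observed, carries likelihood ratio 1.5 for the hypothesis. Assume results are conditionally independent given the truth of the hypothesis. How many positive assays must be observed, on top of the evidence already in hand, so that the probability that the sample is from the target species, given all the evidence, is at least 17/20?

Prior odds = 0.0002/0.9998 = 1/4999.
Bayes factor of the evidence already in hand = 3.
Odds after that evidence = (1/4999) × 3 = 3/4999.
Target odds = 0.85/0.15 = 17/3.
Need 1.5ⁿ ≥ 17/3 ÷ (3/4999) = 84983/9.
1.5²² ≈7481.83 falls short of 84983/9 but 1.5²³ ≈11222.7 reaches it, so n = 23.

23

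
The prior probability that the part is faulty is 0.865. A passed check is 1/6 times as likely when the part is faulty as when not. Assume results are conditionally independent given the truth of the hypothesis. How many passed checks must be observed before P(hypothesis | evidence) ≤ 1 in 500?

5

Prior odds: 0.865 ÷ 0.135 = 173/27.
Likelihood ratio per passed check = 1/6.
Target posterior odds = 0.002/0.998 = 1/499.
Need (173/27) × (1/6)ⁿ ≤ 1/499, i.e. (1/6)ⁿ ≤ 27/86327.
(1/6)⁴ = 1/1296 is still above 27/86327 but (1/6)⁵ = 1/7776 is at or below it, so n = 5.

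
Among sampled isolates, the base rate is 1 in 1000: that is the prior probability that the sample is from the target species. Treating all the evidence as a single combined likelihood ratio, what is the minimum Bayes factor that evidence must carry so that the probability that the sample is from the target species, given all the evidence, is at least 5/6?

4995

Prior odds = 0.001/0.999 = 1/999.
Target odds = (5/6)/(1/6) = 5.
Required Bayes factor = 5 ÷ (1/999) = 4995.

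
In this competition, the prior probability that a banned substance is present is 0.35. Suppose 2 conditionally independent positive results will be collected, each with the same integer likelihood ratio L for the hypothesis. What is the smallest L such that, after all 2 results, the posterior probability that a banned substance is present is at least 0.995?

20

Prior odds = 0.35/0.65 = 7/13.
Target odds = 0.995/0.005 = 199.
Need L² ≥ 199 ÷ (7/13) = 2587/7.
19² = 361 < 2587/7 ≤ 400 = 20², so L = 20.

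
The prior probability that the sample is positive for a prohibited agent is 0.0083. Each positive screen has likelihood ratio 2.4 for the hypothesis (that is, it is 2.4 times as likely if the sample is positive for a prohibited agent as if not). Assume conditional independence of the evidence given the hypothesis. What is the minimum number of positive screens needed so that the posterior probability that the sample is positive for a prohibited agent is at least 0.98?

Prior odds = 0.0083/0.9917 = 83/9917.
Likelihood ratio per positive screen = 2.4.
Target odds: 0.98 ÷ 0.02 = 49.
Need (83/9917) × 2.4ⁿ ≥ 49, i.e. 2.4ⁿ ≥ 485933/83.
2.4⁹ ≈2641.81 falls short of 485933/83 but 2.4¹⁰ ≈6340.34 reaches it, so n = 10.

10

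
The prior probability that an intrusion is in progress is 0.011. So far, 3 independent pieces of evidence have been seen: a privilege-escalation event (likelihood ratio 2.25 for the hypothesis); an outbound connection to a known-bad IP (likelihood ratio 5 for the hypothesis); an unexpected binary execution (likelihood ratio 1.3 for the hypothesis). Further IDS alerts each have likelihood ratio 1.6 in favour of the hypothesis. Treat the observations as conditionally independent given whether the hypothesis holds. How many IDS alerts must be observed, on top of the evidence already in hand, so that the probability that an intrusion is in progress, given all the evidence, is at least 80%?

Prior odds = 0.011/0.989 = 11/989.
Combined Bayes factor of the evidence already in hand = 2.25 × 5 × 1.3 = 14.625.
Odds after that evidence = (11/989) × 14.625 = 1287/7912.
Target odds = 0.8/0.2 = 4.
Need 1.6ⁿ ≥ 4 ÷ (1287/7912) = 31648/1287.
1.6⁶ = 262144/15625 falls short of 31648/1287 but 1.6⁷ = 2097152/78125 reaches it, so n = 7.

7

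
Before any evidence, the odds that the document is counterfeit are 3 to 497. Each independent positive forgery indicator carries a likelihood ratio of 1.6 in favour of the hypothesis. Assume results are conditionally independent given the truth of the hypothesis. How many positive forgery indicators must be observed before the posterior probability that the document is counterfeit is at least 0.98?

20

Prior odds = 3/497.
Likelihood ratio per positive forgery indicator = 1.6.
Target posterior odds = 0.98/0.02 = 49.
Need (3/497) × 1.6ⁿ ≥ 49, i.e. 1.6ⁿ ≥ 24353/3.
1.6¹⁹ ≈7555.79 falls short of 24353/3 but 1.6²⁰ ≈12089.3 reaches it, so n = 20.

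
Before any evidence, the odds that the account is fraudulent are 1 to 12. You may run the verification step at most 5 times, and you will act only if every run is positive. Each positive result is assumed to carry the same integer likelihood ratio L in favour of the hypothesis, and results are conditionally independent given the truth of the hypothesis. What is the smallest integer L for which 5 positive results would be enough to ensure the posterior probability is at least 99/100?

5

Prior odds = 1/12.
Target odds = 0.99/0.01 = 99.
Need L⁵ ≥ 99 ÷ (1/12) = 1188.
4⁵ = 1024 < 1188 ≤ 3125 = 5⁵, so L = 5.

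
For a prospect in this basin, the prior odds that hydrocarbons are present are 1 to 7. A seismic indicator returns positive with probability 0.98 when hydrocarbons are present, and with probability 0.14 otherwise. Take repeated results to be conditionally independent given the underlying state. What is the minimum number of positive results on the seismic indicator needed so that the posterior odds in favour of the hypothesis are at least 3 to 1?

2

Prior odds = 1/7.
Likelihood ratio of a positive result = 0.98/0.14 = 7.
Target odds = 3.
Need (1/7) × 7ⁿ ≥ 3, i.e. 7ⁿ ≥ 21.
7¹ = 7 falls short of 21 but 7² = 49 reaches it, so n = 2.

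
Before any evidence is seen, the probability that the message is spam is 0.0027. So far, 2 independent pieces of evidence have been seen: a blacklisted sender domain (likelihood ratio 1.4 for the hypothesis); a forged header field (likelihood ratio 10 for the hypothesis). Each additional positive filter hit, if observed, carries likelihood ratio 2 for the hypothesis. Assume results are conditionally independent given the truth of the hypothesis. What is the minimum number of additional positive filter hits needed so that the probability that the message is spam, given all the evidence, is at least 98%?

Prior odds = 0.0027/0.9973 = 27/9973.
Combined Bayes factor of the evidence already in hand = 1.4 × 10 = 14.
Odds after that evidence = (27/9973) × 14 = 378/9973.
Target odds = 0.98/0.02 = 49.
Need 2ⁿ ≥ 49 ÷ (378/9973) = 69811/54.
2¹⁰ = 1024 falls short of 69811/54 but 2¹¹ = 2048 reaches it, so n = 11.

11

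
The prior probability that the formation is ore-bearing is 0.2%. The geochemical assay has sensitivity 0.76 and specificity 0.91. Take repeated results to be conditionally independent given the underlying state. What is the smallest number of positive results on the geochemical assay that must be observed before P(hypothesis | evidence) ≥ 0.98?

Prior odds = 0.002/0.998 = 1/499.
False-positive rate = 1 − 0.91 = 0.09; likelihood ratio of a positive = 0.76/0.09 = 76/9.
Target odds: 0.98 ÷ 0.02 = 49.
Require (76/9)ⁿ ≥ 49 ÷ (1/499) = 24451.
(76/9)⁴ = 33362176/6561 falls short of 24451 but (76/9)⁵ ≈42939.3 reaches it, so n = 5.

5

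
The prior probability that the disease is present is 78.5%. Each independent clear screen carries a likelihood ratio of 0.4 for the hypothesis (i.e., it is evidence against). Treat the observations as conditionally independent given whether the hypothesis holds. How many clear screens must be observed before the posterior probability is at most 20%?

Prior odds = 0.785/0.215 = 157/43.
Likelihood ratio per clear screen = 0.4.
Target odds: 0.2 ÷ 0.8 = 0.25.
Need (157/43) × 0.4ⁿ ≤ 0.25, i.e. 0.4ⁿ ≤ 43/628.
0.4² = 0.16 is still above 43/628 but 0.4³ = 0.064 is at or below it, so n = 3.

3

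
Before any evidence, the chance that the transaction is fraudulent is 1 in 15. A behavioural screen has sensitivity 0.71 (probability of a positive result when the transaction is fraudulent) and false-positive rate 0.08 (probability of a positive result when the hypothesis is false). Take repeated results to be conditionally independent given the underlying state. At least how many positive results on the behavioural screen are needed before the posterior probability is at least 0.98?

3

Prior odds: (1/15) ÷ (14/15) = 1/14.
Likelihood ratio of a positive result = 0.71/0.08 = 8.875.
Target posterior odds = 0.98/0.02 = 49.
Require 8.875ⁿ ≥ 49 ÷ (1/14) = 686.
8.875² = 78.765625 falls short of 686 but 8.875³ = 357911/512 reaches it, so n = 3.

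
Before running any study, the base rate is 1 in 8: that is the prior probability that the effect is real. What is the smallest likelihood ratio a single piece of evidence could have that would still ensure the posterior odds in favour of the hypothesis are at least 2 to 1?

Prior odds = 0.125/0.875 = 1/7.
Target odds = 2.
Required Bayes factor = 2 ÷ (1/7) = 14.

14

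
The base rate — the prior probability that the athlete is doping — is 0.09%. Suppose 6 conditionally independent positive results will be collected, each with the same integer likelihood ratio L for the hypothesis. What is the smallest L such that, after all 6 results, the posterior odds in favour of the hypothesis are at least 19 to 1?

Prior odds = 0.0009/0.9991 = 9/9991.
Target odds = 19.
Need L⁶ ≥ 19 ÷ (9/9991) = 189829/9.
5⁶ = 15625 < 189829/9 ≤ 46656 = 6⁶, so L = 6.

6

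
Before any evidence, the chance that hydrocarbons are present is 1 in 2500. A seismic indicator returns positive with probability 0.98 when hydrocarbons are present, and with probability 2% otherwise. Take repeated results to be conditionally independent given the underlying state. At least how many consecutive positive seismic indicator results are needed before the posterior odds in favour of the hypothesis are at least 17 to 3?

Prior odds = 0.0004/0.9996 = 1/2499.
Likelihood ratio of a positive result = 0.98/0.02 = 49.
Target odds = 17/3.
Need (1/2499) × 49ⁿ ≥ 17/3, i.e. 49ⁿ ≥ 14161.
49² = 2401 falls short of 14161 but 49³ = 117649 reaches it, so n = 3.

3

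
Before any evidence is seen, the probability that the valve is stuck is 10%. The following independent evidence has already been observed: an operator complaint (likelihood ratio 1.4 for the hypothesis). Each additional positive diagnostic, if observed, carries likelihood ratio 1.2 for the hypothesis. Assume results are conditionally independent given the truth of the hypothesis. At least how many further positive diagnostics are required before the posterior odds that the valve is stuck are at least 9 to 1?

23

Prior odds = 0.1/0.9 = 1/9.
Bayes factor of the evidence already in hand = 1.4.
Odds after that evidence = (1/9) × 1.4 = 7/45.
Target odds = 9.
Need 1.2ⁿ ≥ 9 ÷ (7/45) = 405/7.
1.2²² ≈55.2061 falls short of 405/7 but 1.2²³ ≈66.2474 reaches it, so n = 23.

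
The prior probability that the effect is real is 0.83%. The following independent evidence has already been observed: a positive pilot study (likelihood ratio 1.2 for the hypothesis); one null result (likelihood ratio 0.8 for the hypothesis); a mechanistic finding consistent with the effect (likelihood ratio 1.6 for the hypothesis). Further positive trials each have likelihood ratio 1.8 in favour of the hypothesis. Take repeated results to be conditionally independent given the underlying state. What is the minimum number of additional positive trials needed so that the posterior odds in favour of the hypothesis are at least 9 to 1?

12

Prior odds = 0.0083/0.9917 = 83/9917.
Combined Bayes factor of the evidence already in hand = 1.2 × 0.8 × 1.6 = 1.536.
Odds after that evidence = (83/9917) × 1.536 = 15936/1239625.
Target odds = 9.
Need 1.8ⁿ ≥ 9 ÷ (15936/1239625) = 3718875/5312.
1.8¹¹ ≈642.684 falls short of 3718875/5312 but 1.8¹² ≈1156.83 reaches it, so n = 12.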